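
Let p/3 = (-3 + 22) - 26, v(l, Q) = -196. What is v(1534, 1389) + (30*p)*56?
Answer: -35476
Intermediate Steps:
p = -21 (p = 3*((-3 + 22) - 26) = 3*(19 - 26) = 3*(-7) = -21)
v(1534, 1389) + (30*p)*56 = -196 + (30*(-21))*56 = -196 - 630*56 = -196 - 35280 = -35476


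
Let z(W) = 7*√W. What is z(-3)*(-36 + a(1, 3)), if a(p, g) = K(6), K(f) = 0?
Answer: -252*I*√3 ≈ -436.48*I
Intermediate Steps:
a(p, g) = 0
z(-3)*(-36 + a(1, 3)) = (7*√(-3))*(-36 + 0) = (7*(I*√3))*(-36) = (7*I*√3)*(-36) = -252*I*√3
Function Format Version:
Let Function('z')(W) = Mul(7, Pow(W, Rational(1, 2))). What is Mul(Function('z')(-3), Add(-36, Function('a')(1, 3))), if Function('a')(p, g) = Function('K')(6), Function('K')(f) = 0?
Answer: Mul(-252, I, Pow(3, Rational(1, 2))) ≈ Mul(-436.48, I)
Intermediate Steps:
Function('a')(p, g) = 0
Mul(Function('z')(-3), Add(-36, Function('a')(1, 3))) = Mul(Mul(7, Pow(-3, Rational(1, 2))), Add(-36, 0)) = Mul(Mul(7, Mul(I, Pow(3, Rational(1, 2)))), -36) = Mul(Mul(7, I, Pow(3, Rational(1, 2))), -36) = Mul(-252, I, Pow(3, Rational(1, 2)))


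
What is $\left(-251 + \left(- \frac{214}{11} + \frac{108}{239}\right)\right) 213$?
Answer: $- \frac{151195281}{2629} \approx -57511.0$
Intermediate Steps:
$\left(-251 + \left(- \frac{214}{11} + \frac{108}{239}\right)\right) 213 = \left(-251 - \frac{49958}{2629}\right) 213 = \left(- \frac{709837}{2629}\right) 213 = - \frac{151195281}{2629}$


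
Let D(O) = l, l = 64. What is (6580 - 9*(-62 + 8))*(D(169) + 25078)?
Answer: 177653372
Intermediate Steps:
D(O) = 64
(6580 - 9*(-62 + 8))*(D(169) + 25078) = (6580 - 9*(-62 + 8))*(64 + 25078) = (6580 - 9*(-54))*25142 = (6580 + 486)*25142 = 7066*25142 = 177653372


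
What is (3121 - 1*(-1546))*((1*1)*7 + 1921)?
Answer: 8997976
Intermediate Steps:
(3121 - 1*(-1546))*((1*1)*7 + 1921) = (3121 + 1546)*(1*7 + 1921) = 4667*(7 + 1921) = 4667*1928 = 8997976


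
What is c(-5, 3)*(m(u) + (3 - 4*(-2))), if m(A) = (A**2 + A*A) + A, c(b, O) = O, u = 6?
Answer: 267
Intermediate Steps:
m(A) = A + 2*A**2 (m(A) = (A**2 + A**2) + A = 2*A**2 + A = A + 2*A**2)
c(-5, 3)*(m(u) + (3 - 4*(-2))) = 3*(6*(1 + 2*6) + (3 - 4*(-2))) = 3*(6*(1 + 12) + (3 + 8)) = 3*(6*13 + 11) = 3*(78 + 11) = 3*89 = 267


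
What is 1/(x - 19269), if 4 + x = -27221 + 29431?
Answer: -1/17063 ≈ -5.8606e-5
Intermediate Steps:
x = 2206 (x = -4 + (-27221 + 29431) = -4 + 2210 = 2206)
1/(x - 19269) = 1/(2206 - 19269) = 1/(-17063) = -1/17063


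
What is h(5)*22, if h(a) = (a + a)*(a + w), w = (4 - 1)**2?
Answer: 3080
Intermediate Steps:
w = 9 (w = 3**2 = 9)
h(a) = 2*a*(9 + a) (h(a) = (a + a)*(a + 9) = (2*a)*(9 + a) = 2*a*(9 + a))
h(5)*22 = (2*5*(9 + 5))*22 = (2*5*14)*22 = 140*22 = 3080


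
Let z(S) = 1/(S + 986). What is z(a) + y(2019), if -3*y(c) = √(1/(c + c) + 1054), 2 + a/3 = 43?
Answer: 1/1109 - √17185942014/12114 ≈ -10.821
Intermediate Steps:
a = 123 (a = -6 + 3*43 = -6 + 129 = 123)
z(S) = 1/(986 + S)
y(c) = -√(1054 + 1/(2*c))/3 (y(c) = -√(1/(c + c) + 1054)/3 = -√(1/(2*c) + 1054)/3 = -√(1054 + 1/(2*c))/3)
z(a) + y(2019) = 1/(986 + 123) - √(4216 + 2/2019)/6 = 1/1109 - √(4216 + 2*(1/2019))/6 = 1/1109 - √(4216 + 2/2019)/6 = 1/1109 - √17185942014/12114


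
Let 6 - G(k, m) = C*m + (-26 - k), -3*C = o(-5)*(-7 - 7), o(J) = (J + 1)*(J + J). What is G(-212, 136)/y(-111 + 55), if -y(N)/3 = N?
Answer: -19175/126 ≈ -152.18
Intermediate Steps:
o(J) = 2*J*(1 + J) (o(J) = (1 + J)*(2*J) = 2*J*(1 + J))
C = 560/3 (C = -2*(-5)*(1 - 5)*(-7 - 7)/3 = -2*(-5)*(-4)*(-14)/3 = -40*(-14)/3 = -1/3*(-560) = 560/3 ≈ 186.67)
y(N) = -3*N
G(k, m) = 32 + k - 560*m/3 (G(k, m) = 6 - (560*m/3 + (-26 - k)) = 6 - (-26 - k + 560*m/3) = 6 + (26 + k - 560*m/3) = 32 + k - 560*m/3)
G(-212, 136)/y(-111 + 55) = (32 - 212 - 560/3*136)/((-3*(-111 + 55))) = (32 - 212 - 76160/3)/((-3*(-56))) = -76700/3/168 = -76700/3*1/168 = -19175/126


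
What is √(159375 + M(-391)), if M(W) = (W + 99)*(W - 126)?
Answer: √310339 ≈ 557.08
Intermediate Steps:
M(W) = (-126 + W)*(99 + W) (M(W) = (99 + W)*(-126 + W) = (-126 + W)*(99 + W))
√(159375 + M(-391)) = √(159375 + (-12474 + (-391)² - 27*(-391))) = √(159375 + (-12474 + 152881 + 10557)) = √(159375 + 150964) = √310339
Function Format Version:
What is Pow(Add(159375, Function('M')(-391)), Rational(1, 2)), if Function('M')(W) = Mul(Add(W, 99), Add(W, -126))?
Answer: Pow(310339, Rational(1, 2)) ≈ 557.08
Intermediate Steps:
Function('M')(W) = Mul(Add(-126, W), Add(99, W)) (Function('M')(W) = Mul(Add(99, W), Add(-126, W)) = Mul(Add(-126, W), Add(99, W)))
Pow(Add(159375, Function('M')(-391)), Rational(1, 2)) = Pow(Add(159375, Add(-12474, Pow(-391, 2), Mul(-27, -391))), Rational(1, 2)) = Pow(Add(159375, Add(-12474, 152881, 10557)), Rational(1, 2)) = Pow(Add(159375, 150964), Rational(1, 2)) = Pow(310339, Rational(1, 2))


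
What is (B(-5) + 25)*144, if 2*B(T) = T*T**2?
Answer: -5400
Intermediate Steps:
B(T) = T**3/2 (B(T) = (T*T**2)/2 = T**3/2)
(B(-5) + 25)*144 = ((1/2)*(-5)**3 + 25)*144 = ((1/2)*(-125) + 25)*144 = (-125/2 + 25)*144 = -75/2*144 = -5400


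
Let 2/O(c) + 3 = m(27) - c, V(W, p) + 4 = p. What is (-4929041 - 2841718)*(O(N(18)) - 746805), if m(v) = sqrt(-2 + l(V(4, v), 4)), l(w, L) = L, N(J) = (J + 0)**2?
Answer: 620523227664266751/106927 + 15541518*sqrt(2)/106927 ≈ 5.8032e+12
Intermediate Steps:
V(W, p) = -4 + p
N(J) = J**2
m(v) = sqrt(2) (m(v) = sqrt(-2 + 4) = sqrt(2))
O(c) = 2/(-3 + sqrt(2) - c) (O(c) = 2/(-3 + (sqrt(2) - c)) = 2/(-3 + sqrt(2) - c))
(-4929041 - 2841718)*(O(N(18)) - 746805) = (-4929041 - 2841718)*(-2/(3 + 18**2 - sqrt(2)) - 746805) = -7770759*(-2/(3 + 324 - sqrt(2)) - 746805) = -7770759*(-2/(327 - sqrt(2)) - 746805) = -7770759*(-746805 - 2/(327 - sqrt(2))) = 5803241674995 + 15541518/(327 - sqrt(2))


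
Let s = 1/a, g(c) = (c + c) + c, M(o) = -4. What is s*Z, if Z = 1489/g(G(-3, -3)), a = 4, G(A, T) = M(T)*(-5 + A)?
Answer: 1489/384 ≈ 3.8776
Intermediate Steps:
G(A, T) = 20 - 4*A (G(A, T) = -4*(-5 + A) = 20 - 4*A)
g(c) = 3*c (g(c) = 2*c + c = 3*c)
Z = 1489/96 (Z = 1489/((3*(20 - 4*(-3)))) = 1489/((3*(20 + 12))) = 1489/((3*32)) = 1489/96 ≈ 15.510)
s = ¼ (s = 1/4 = ¼ ≈ 0.25000)
s*Z = (¼)*(1489/96) = 1489/384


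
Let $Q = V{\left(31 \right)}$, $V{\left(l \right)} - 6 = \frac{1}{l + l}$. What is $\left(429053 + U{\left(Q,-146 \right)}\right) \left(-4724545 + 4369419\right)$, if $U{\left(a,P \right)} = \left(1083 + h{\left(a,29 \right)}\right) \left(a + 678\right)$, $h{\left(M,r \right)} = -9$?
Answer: $- \frac{12810913338776}{31} \approx -4.1326 \cdot 10^{11}$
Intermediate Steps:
$V{\left(l \right)} = 6 + \frac{1}{2 l}$ ($V{\left(l \right)} = 6 + \frac{1}{l + l} = 6 + \frac{1}{2 l}$)
$Q = \frac{373}{62}$ ($Q = 6 + \frac{1}{2 \cdot 31} = 6 + \frac{1}{2} \cdot \frac{1}{31} = 6 + \frac{1}{62} = \frac{373}{62} \approx 6.0161$)
$U{\left(a,P \right)} = 728172 + 1074 a$ ($U{\left(a,P \right)} = \left(1083 - 9\right) \left(a + 678\right) = 1074 \left(678 + a\right) = 728172 + 1074 a$)
$\left(429053 + U{\left(Q,-146 \right)}\right) \left(-4724545 + 4369419\right) = \left(429053 + \left(728172 + 1074 \cdot \frac{373}{62}\right)\right) \left(-4724545 + 4369419\right) = \left(429053 + \left(728172 + \frac{200301}{31}\right)\right) \left(-355126\right) = \left(429053 + \frac{22773633}{31}\right) \left(-355126\right) = \frac{36074276}{31} \left(-355126\right) = - \frac{12810913338776}{31}$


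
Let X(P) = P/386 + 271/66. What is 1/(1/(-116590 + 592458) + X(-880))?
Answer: 3030803292/5535065011 ≈ 0.54756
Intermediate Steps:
X(P) = 271/66 + P/386 (X(P) = P*(1/386) + 271*(1/66) = P/386 + 271/66 = 271/66 + P/386)
1/(1/(-116590 + 592458) + X(-880)) = 1/(1/(-116590 + 592458) + (271/66 + (1/386)*(-880))) = 1/(1/475868 + (271/66 - 440/193)) = 1/(1/475868 + 23263/12738) = 1/(5535065011/3030803292) = 3030803292/5535065011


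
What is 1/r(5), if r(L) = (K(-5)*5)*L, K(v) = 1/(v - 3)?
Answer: -8/25 ≈ -0.32000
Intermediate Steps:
K(v) = 1/(-3 + v)
r(L) = -5*L/8 (r(L) = (5/(-3 - 5))*L = (5/(-8))*L = (-⅛*5)*L = -5*L/8)
1/r(5) = 1/(-5/8*5) = 1/(-25/8) = -8/25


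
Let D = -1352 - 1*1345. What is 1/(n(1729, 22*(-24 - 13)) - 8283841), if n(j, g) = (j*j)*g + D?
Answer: -1/2441691512 ≈ -4.0955e-10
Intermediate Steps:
D = -2697 (D = -1352 - 1345 = -2697)
n(j, g) = -2697 + g*j² (n(j, g) = (j*j)*g - 2697 = j²*g - 2697 = g*j² - 2697 = -2697 + g*j²)
1/(n(1729, 22*(-24 - 13)) - 8283841) = 1/((-2697 + (22*(-24 - 13))*1729²) - 8283841) = 1/((-2697 + (22*(-37))*2989441) - 8283841) = 1/((-2697 - 814*2989441) - 8283841) = 1/((-2697 - 2433404974) - 8283841) = 1/(-2433407671 - 8283841) = 1/(-2441691512) = -1/2441691512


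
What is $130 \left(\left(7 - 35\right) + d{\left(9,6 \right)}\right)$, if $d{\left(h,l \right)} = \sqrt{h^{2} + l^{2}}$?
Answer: $-3640 + 390 \sqrt{13} \approx -2233.8$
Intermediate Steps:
$130 \left(\left(7 - 35\right) + d{\left(9,6 \right)}\right) = 130 \left(\left(7 - 35\right) + \sqrt{9^{2} + 6^{2}}\right) = 130 \left(\left(7 - 35\right) + \sqrt{81 + 36}\right) = 130 \left(-28 + \sqrt{117}\right) = 130 \left(-28 + 3 \sqrt{13}\right) = -3640 + 390 \sqrt{13}$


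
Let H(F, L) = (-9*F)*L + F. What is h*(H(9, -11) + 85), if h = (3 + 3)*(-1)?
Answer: -5910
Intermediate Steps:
h = -6 (h = 6*(-1) = -6)
H(F, L) = F - 9*F*L (H(F, L) = -9*F*L + F = F - 9*F*L)
h*(H(9, -11) + 85) = -6*(9*(1 - 9*(-11)) + 85) = -6*(9*(1 + 99) + 85) = -6*(9*100 + 85) = -6*(900 + 85) = -6*985 = -5910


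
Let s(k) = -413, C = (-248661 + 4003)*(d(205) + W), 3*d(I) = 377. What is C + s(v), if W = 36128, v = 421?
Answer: -26609249977/3 ≈ -8.8698e+9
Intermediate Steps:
d(I) = 377/3 (d(I) = (1/3)*377 = 377/3)
C = -26609248738/3 (C = (-248661 + 4003)*(377/3 + 36128) = -244658*108761/3 = -26609248738/3 ≈ -8.8697e+9)
C + s(v) = -26609248738/3 - 413 = -26609249977/3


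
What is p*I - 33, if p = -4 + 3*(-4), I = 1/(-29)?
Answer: -941/29 ≈ -32.448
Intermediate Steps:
I = -1/29 ≈ -0.034483
p = -16 (p = -4 - 12 = -16)
p*I - 33 = -16*(-1/29) - 33 = 16/29 - 33 = -941/29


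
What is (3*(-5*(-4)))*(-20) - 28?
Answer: -1228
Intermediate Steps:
(3*(-5*(-4)))*(-20) - 28 = (3*20)*(-20) - 28 = 60*(-20) - 28 = -1200 - 28 = -1228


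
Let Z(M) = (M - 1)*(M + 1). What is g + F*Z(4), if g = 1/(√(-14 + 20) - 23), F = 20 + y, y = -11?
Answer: 70582/523 - √6/523 ≈ 134.95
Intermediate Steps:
F = 9 (F = 20 - 11 = 9)
g = 1/(-23 + √6) (g = 1/(√6 - 23) = 1/(-23 + √6) ≈ -0.048661)
Z(M) = (1 + M)*(-1 + M) (Z(M) = (-1 + M)*(1 + M) = (1 + M)*(-1 + M))
g + F*Z(4) = (-23/523 - √6/523) + 9*(-1 + 4²) = (-23/523 - √6/523) + 9*(-1 + 16) = (-23/523 - √6/523) + 9*15 = (-23/523 - √6/523) + 135 = 70582/523 - √6/523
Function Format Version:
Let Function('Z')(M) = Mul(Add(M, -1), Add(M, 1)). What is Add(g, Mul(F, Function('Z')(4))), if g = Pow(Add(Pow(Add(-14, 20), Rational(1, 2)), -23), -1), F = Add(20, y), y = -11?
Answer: Add(Rational(70582, 523), Mul(Rational(-1, 523), Pow(6, Rational(1, 2)))) ≈ 134.95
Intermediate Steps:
F = 9 (F = Add(20, -11) = 9)
g = Pow(Add(-23, Pow(6, Rational(1, 2))), -1) (g = Pow(Add(Pow(6, Rational(1, 2)), -23), -1) = Pow(Add(-23, Pow(6, Rational(1, 2))), -1) ≈ -0.048661)
Function('Z')(M) = Mul(Add(1, M), Add(-1, M)) (Function('Z')(M) = Mul(Add(-1, M), Add(1, M)) = Mul(Add(1, M), Add(-1, M)))
Add(g, Mul(F, Function('Z')(4))) = Add(Add(Rational(-23, 523), Mul(Rational(-1, 523), Pow(6, Rational(1, 2)))), Mul(9, Add(-1, Pow(4, 2)))) = Add(Add(Rational(-23, 523), Mul(Rational(-1, 523), Pow(6, Rational(1, 2)))), Mul(9, Add(-1, 16))) = Add(Add(Rational(-23, 523), Mul(Rational(-1, 523), Pow(6, Rational(1, 2)))), Mul(9, 15)) = Add(Add(Rational(-23, 523), Mul(Rational(-1, 523), Pow(6, Rational(1, 2)))), 135) = Add(Rational(70582, 523), Mul(Rational(-1, 523), Pow(6, Rational(1, 2))))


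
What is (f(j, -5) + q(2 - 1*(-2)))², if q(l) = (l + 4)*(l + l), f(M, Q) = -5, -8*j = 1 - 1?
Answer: 3481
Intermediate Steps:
j = 0 (j = -(1 - 1)/8 = -⅛*0 = 0)
q(l) = 2*l*(4 + l) (q(l) = (4 + l)*(2*l) = 2*l*(4 + l))
(f(j, -5) + q(2 - 1*(-2)))² = (-5 + 2*(2 - 1*(-2))*(4 + (2 - 1*(-2))))² = (-5 + 2*(2 + 2)*(4 + (2 + 2)))² = (-5 + 2*4*(4 + 4))² = (-5 + 2*4*8)² = (-5 + 64)² = 59² = 3481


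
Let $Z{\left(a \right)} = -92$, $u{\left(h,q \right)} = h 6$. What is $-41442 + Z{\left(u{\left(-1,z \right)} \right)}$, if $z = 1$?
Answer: $-41534$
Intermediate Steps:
$u{\left(h,q \right)} = 6 h$
$-41442 + Z{\left(u{\left(-1,z \right)} \right)} = -41442 - 92 = -41534$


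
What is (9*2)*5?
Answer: 90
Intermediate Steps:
(9*2)*5 = 18*5 = 90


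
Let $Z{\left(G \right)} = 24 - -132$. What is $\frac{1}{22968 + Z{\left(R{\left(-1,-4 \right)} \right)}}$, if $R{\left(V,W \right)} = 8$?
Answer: $\frac{1}{23124} \approx 4.3245 \cdot 10^{-5}$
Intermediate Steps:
$Z{\left(G \right)} = 156$ ($Z{\left(G \right)} = 24 + 132 = 156$)
$\frac{1}{22968 + Z{\left(R{\left(-1,-4 \right)} \right)}} = \frac{1}{22968 + 156} = \frac{1}{23124}$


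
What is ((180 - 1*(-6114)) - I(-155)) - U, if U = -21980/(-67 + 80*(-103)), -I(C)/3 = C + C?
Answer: 44536768/8307 ≈ 5361.4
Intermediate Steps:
I(C) = -6*C (I(C) = -3*(C + C) = -6*C)
U = 21980/8307 (U = -21980/(-67 - 8240) = -21980/(-8307) = -21980*(-1/8307) = 21980/8307 ≈ 2.6460)
((180 - 1*(-6114)) - I(-155)) - U = ((180 - 1*(-6114)) - (-6)*(-155)) - 1*21980/8307 = ((180 + 6114) - 1*930) - 21980/8307 = (6294 - 930) - 21980/8307 = 5364 - 21980/8307 = 44536768/8307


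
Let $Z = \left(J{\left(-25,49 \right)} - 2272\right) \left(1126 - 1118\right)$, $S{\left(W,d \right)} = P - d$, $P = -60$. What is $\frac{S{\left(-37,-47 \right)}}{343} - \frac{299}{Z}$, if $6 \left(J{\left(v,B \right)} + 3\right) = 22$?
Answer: $- \frac{400985}{18697616} \approx -0.021446$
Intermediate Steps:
$J{\left(v,B \right)} = \frac{2}{3}$ ($J{\left(v,B \right)} = -3 + \frac{1}{6} \cdot 22 = -3 + \frac{11}{3} = \frac{2}{3}$)
$S{\left(W,d \right)} = -60 - d$
$Z = - \frac{54512}{3}$ ($Z = \left(\frac{2}{3} - 2272\right) \left(1126 - 1118\right) = \left(- \frac{6814}{3}\right) 8 = - \frac{54512}{3} \approx -18171.0$)
$\frac{S{\left(-37,-47 \right)}}{343} - \frac{299}{Z} = \frac{-60 - -47}{343} - \frac{299}{- \frac{54512}{3}} = \left(-60 + 47\right) \frac{1}{343} - - \frac{897}{54512} = \left(-13\right) \frac{1}{343} + \frac{897}{54512} = - \frac{13}{343} + \frac{897}{54512} = - \frac{400985}{18697616}$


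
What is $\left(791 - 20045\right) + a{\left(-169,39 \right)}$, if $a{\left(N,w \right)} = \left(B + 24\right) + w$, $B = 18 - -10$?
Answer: $-19163$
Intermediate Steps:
$B = 28$ ($B = 18 + 10 = 28$)
$a{\left(N,w \right)} = 52 + w$ ($a{\left(N,w \right)} = \left(28 + 24\right) + w = 52 + w$)
$\left(791 - 20045\right) + a{\left(-169,39 \right)} = \left(791 - 20045\right) + \left(52 + 39\right) = -19254 + 91 = -19163$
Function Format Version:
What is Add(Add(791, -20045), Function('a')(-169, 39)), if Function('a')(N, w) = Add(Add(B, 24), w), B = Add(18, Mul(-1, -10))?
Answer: -19163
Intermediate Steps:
B = 28 (B = Add(18, 10) = 28)
Function('a')(N, w) = Add(52, w) (Function('a')(N, w) = Add(Add(28, 24), w) = Add(52, w))
Add(Add(791, -20045), Function('a')(-169, 39)) = Add(Add(791, -20045), Add(52, 39)) = Add(-19254, 91) = -19163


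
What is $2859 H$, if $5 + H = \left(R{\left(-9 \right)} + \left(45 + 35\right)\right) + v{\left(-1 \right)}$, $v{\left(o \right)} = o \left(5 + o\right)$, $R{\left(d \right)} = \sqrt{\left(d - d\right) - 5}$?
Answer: $202989 + 2859 i \sqrt{5} \approx 2.0299 \cdot 10^{5} + 6392.9 i$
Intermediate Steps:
$R{\left(d \right)} = i \sqrt{5}$ ($R{\left(d \right)} = \sqrt{0 - 5} = \sqrt{-5} = i \sqrt{5}$)
$H = 71 + i \sqrt{5}$ ($H = -5 + \left(\left(i \sqrt{5} + \left(45 + 35\right)\right) - \left(5 - 1\right)\right) = -5 + \left(\left(i \sqrt{5} + 80\right) - 4\right) = -5 + \left(\left(80 + i \sqrt{5}\right) - 4\right) = -5 + \left(76 + i \sqrt{5}\right) = 71 + i \sqrt{5} \approx 71.0 + 2.2361 i$)
$2859 H = 2859 \left(71 + i \sqrt{5}\right) = 202989 + 2859 i \sqrt{5}$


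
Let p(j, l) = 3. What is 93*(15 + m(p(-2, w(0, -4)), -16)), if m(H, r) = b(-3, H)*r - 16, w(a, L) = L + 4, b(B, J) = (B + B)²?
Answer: -53661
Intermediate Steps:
b(B, J) = 4*B² (b(B, J) = (2*B)² = 4*B²)
w(a, L) = 4 + L
m(H, r) = -16 + 36*r (m(H, r) = (4*(-3)²)*r - 16 = (4*9)*r - 16 = 36*r - 16 = -16 + 36*r)
93*(15 + m(p(-2, w(0, -4)), -16)) = 93*(15 + (-16 + 36*(-16))) = 93*(15 + (-16 - 576)) = 93*(15 - 592) = 93*(-577) = -53661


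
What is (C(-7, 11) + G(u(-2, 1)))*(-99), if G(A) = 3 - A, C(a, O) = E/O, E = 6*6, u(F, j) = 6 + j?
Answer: 72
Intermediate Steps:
E = 36
C(a, O) = 36/O
(C(-7, 11) + G(u(-2, 1)))*(-99) = (36/11 + (3 - (6 + 1)))*(-99) = (36*(1/11) + (3 - 1*7))*(-99) = (36/11 + (3 - 7))*(-99) = (36/11 - 4)*(-99) = -8/11*(-99) = 72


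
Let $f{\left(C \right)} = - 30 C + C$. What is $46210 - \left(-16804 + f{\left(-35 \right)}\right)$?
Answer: $61999$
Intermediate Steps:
$f{\left(C \right)} = - 29 C$
$46210 - \left(-16804 + f{\left(-35 \right)}\right) = 46210 - -15789 = 46210 + \left(\left(-3751 - \left(\left(-1672 + 1015\right) - 1339\right)\right) + 17544\right) = 46210 + \left(\left(-3751 - \left(-657 - 1339\right)\right) + 17544\right) = 46210 + \left(\left(-3751 - -1996\right) + 17544\right) = 46210 + \left(\left(-3751 + 1996\right) + 17544\right) = 46210 + \left(-1755 + 17544\right) = 46210 + 15789 = 61999$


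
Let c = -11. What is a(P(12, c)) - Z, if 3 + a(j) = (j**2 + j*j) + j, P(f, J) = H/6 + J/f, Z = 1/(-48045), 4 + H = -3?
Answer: 4147909/1153080 ≈ 3.5972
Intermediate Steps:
H = -7 (H = -4 - 3 = -7)
Z = -1/48045 ≈ -2.0814e-5
P(f, J) = -7/6 + J/f
a(j) = -3 + j + 2*j**2 (a(j) = -3 + ((j**2 + j*j) + j) = -3 + ((j**2 + j**2) + j) = -3 + (2*j**2 + j) = -3 + (j + 2*j**2) = -3 + j + 2*j**2)
a(P(12, c)) - Z = (-3 + (-7/6 - 11/12) + 2*(-7/6 - 11/12)**2) - 1*(-1/48045) = (-3 + (-7/6 - 11*1/12) + 2*(-7/6 - 11*1/12)**2) + 1/48045 = (-3 + (-7/6 - 11/12) + 2*(-7/6 - 11/12)**2) + 1/48045 = (-3 - 25/12 + 2*(-25/12)**2) + 1/48045 = (-3 - 25/12 + 2*(625/144)) + 1/48045 = (-3 - 25/12 + 625/72) + 1/48045 = 259/72 + 1/48045 = 4147909/1153080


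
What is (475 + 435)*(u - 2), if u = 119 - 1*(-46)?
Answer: 148330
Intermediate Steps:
u = 165 (u = 119 + 46 = 165)
(475 + 435)*(u - 2) = (475 + 435)*(165 - 2) = 910*163 = 148330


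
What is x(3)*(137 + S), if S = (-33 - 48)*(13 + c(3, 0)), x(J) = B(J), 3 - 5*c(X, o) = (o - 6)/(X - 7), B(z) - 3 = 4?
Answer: -65821/10 ≈ -6582.1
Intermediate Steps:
B(z) = 7 (B(z) = 3 + 4 = 7)
c(X, o) = 3/5 - (-6 + o)/(5*(-7 + X)) (c(X, o) = 3/5 - (o - 6)/(5*(X - 7)) = 3/5 - (-6 + o)/(5*(-7 + X)))
x(J) = 7
S = -10773/10 (S = (-33 - 48)*(13 + (-15 - 1*0 + 3*3)/(5*(-7 + 3))) = -81*(13 + (1/5)*(-15 + 0 + 9)/(-4)) = -81*(13 + (1/5)*(-1/4)*(-6)) = -81*(13 + 3/10) = -81*133/10 = -10773/10 ≈ -1077.3)
x(3)*(137 + S) = 7*(137 - 10773/10) = 7*(-9403/10) = -65821/10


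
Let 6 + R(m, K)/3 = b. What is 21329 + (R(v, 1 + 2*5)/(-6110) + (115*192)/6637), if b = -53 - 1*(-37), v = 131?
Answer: 432535223936/20276035 ≈ 21332.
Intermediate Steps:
b = -16 (b = -53 + 37 = -16)
R(m, K) = -66 (R(m, K) = -18 + 3*(-16) = -18 - 48 = -66)
21329 + (R(v, 1 + 2*5)/(-6110) + (115*192)/6637) = 21329 + (-66/(-6110) + (115*192)/6637) = 21329 + (-66*(-1/6110) + 22080*(1/6637)) = 21329 + (33/3055 + 22080/6637) = 21329 + 67673421/20276035 = 432535223936/20276035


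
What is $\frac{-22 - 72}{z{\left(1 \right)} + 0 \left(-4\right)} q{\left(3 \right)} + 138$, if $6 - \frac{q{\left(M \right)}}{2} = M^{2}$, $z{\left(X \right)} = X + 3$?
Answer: $279$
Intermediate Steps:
$z{\left(X \right)} = 3 + X$
$q{\left(M \right)} = 12 - 2 M^{2}$
$\frac{-22 - 72}{z{\left(1 \right)} + 0 \left(-4\right)} q{\left(3 \right)} + 138 = \frac{-22 - 72}{\left(3 + 1\right) + 0 \left(-4\right)} \left(12 - 2 \cdot 3^{2}\right) + 138 = - \frac{94}{4 + 0} \left(12 - 18\right) + 138 = - \frac{94}{4} \left(12 - 18\right) + 138 = \left(-94\right) \frac{1}{4} \left(-6\right) + 138 = \left(- \frac{47}{2}\right) \left(-6\right) + 138 = 141 + 138 = 279$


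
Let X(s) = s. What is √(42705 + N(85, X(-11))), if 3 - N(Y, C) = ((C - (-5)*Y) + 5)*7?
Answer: 5*√1591 ≈ 199.44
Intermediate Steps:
N(Y, C) = -32 - 35*Y - 7*C (N(Y, C) = 3 - ((C - (-5)*Y) + 5)*7 = 3 - ((C + 5*Y) + 5)*7 = 3 - (5 + C + 5*Y)*7 = 3 - (35 + 7*C + 35*Y) = 3 + (-35 - 35*Y - 7*C) = -32 - 35*Y - 7*C)
√(42705 + N(85, X(-11))) = √(42705 + (-32 - 35*85 - 7*(-11))) = √(42705 + (-32 - 2975 + 77)) = √(42705 - 2930) = √39775 = 5*√1591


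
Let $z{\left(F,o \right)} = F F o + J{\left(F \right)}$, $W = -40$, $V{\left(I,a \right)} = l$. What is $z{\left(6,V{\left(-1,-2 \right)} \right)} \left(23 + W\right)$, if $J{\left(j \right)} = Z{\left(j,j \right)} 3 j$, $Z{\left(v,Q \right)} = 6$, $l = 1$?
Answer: $-2448$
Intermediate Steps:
$V{\left(I,a \right)} = 1$
$J{\left(j \right)} = 18 j$ ($J{\left(j \right)} = 6 \cdot 3 j = 18 j$)
$z{\left(F,o \right)} = 18 F + o F^{2}$ ($z{\left(F,o \right)} = F F o + 18 F = F^{2} o + 18 F = o F^{2} + 18 F = 18 F + o F^{2}$)
$z{\left(6,V{\left(-1,-2 \right)} \right)} \left(23 + W\right) = 6 \left(18 + 6 \cdot 1\right) \left(23 - 40\right) = 6 \left(18 + 6\right) \left(-17\right) = 6 \cdot 24 \left(-17\right) = 144 \left(-17\right) = -2448$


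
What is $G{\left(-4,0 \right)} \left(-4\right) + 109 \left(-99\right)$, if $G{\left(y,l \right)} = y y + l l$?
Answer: $-10855$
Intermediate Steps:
$G{\left(y,l \right)} = l^{2} + y^{2}$ ($G{\left(y,l \right)} = y^{2} + l^{2} = l^{2} + y^{2}$)
$G{\left(-4,0 \right)} \left(-4\right) + 109 \left(-99\right) = \left(0^{2} + \left(-4\right)^{2}\right) \left(-4\right) + 109 \left(-99\right) = \left(0 + 16\right) \left(-4\right) - 10791 = 16 \left(-4\right) - 10791 = -64 - 10791 = -10855$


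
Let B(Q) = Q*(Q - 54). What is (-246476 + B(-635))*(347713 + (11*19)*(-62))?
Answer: 63951260445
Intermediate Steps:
B(Q) = Q*(-54 + Q)
(-246476 + B(-635))*(347713 + (11*19)*(-62)) = (-246476 - 635*(-54 - 635))*(347713 + (11*19)*(-62)) = (-246476 - 635*(-689))*(347713 + 209*(-62)) = (-246476 + 437515)*(347713 - 12958) = 191039*334755 = 63951260445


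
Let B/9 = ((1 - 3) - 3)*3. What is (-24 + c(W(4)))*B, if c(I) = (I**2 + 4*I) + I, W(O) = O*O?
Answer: -42120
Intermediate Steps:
W(O) = O**2
c(I) = I**2 + 5*I
B = -135 (B = 9*(((1 - 3) - 3)*3) = 9*((-2 - 3)*3) = 9*(-5*3) = 9*(-15) = -135)
(-24 + c(W(4)))*B = (-24 + 4**2*(5 + 4**2))*(-135) = (-24 + 16*(5 + 16))*(-135) = (-24 + 16*21)*(-135) = (-24 + 336)*(-135) = 312*(-135) = -42120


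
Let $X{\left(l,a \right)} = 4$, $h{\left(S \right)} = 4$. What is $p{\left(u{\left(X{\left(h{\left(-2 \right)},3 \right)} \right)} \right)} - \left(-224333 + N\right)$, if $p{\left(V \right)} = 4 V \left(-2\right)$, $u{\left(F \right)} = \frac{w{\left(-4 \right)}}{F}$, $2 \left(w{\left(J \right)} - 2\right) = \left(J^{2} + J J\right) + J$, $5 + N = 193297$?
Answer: $31009$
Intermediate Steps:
$N = 193292$ ($N = -5 + 193297 = 193292$)
$w{\left(J \right)} = 2 + J^{2} + \frac{J}{2}$ ($w{\left(J \right)} = 2 + \frac{\left(J^{2} + J J\right) + J}{2} = 2 + \frac{\left(J^{2} + J^{2}\right) + J}{2} = 2 + \frac{2 J^{2} + J}{2} = 2 + \frac{J + 2 J^{2}}{2} = 2 + \left(J^{2} + \frac{J}{2}\right) = 2 + J^{2} + \frac{J}{2}$)
$u{\left(F \right)} = \frac{16}{F}$ ($u{\left(F \right)} = \frac{2 + \left(-4\right)^{2} + \frac{1}{2} \left(-4\right)}{F} = \frac{2 + 16 - 2}{F} = \frac{16}{F}$)
$p{\left(V \right)} = - 8 V$
$p{\left(u{\left(X{\left(h{\left(-2 \right)},3 \right)} \right)} \right)} - \left(-224333 + N\right) = - 8 \cdot \frac{16}{4} + \left(224333 - 193292\right) = - 8 \cdot 16 \cdot \frac{1}{4} + \left(224333 - 193292\right) = \left(-8\right) 4 + 31041 = -32 + 31041 = 31009$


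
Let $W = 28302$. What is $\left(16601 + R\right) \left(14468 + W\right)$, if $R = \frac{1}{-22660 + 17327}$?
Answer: $\frac{3786562055640}{5333} \approx 7.1003 \cdot 10^{8}$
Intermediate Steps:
$R = - \frac{1}{5333}$ ($R = \frac{1}{-5333} = - \frac{1}{5333} \approx -0.00018751$)
$\left(16601 + R\right) \left(14468 + W\right) = \left(16601 - \frac{1}{5333}\right) \left(14468 + 28302\right) = \frac{88533132}{5333} \cdot 42770 = \frac{3786562055640}{5333}$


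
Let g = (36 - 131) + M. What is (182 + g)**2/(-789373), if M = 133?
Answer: -48400/789373 ≈ -0.061314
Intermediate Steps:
g = 38 (g = (36 - 131) + 133 = -95 + 133 = 38)
(182 + g)**2/(-789373) = (182 + 38)**2/(-789373) = 220**2*(-1/789373) = 48400*(-1/789373) = -48400/789373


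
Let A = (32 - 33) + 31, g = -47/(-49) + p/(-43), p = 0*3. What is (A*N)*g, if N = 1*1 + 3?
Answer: 5640/49 ≈ 115.10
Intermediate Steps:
p = 0
g = 47/49 (g = -47/(-49) + 0/(-43) = -47*(-1/49) + 0*(-1/43) = 47/49 + 0 = 47/49 ≈ 0.95918)
N = 4 (N = 1 + 3 = 4)
A = 30 (A = -1 + 31 = 30)
(A*N)*g = (30*4)*(47/49) = 120*(47/49) = 5640/49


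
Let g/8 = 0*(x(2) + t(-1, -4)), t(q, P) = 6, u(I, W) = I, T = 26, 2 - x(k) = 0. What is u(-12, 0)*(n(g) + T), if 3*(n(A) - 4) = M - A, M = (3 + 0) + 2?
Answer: -380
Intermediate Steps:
x(k) = 2 (x(k) = 2 - 1*0 = 2 + 0 = 2)
M = 5 (M = 3 + 2 = 5)
g = 0 (g = 8*(0*(2 + 6)) = 8*(0*8) = 8*0 = 0)
n(A) = 17/3 - A/3 (n(A) = 4 + (5 - A)/3 = 4 + (5/3 - A/3) = 17/3 - A/3)
u(-12, 0)*(n(g) + T) = -12*((17/3 - 1/3*0) + 26) = -12*((17/3 + 0) + 26) = -12*(17/3 + 26) = -12*95/3 = -380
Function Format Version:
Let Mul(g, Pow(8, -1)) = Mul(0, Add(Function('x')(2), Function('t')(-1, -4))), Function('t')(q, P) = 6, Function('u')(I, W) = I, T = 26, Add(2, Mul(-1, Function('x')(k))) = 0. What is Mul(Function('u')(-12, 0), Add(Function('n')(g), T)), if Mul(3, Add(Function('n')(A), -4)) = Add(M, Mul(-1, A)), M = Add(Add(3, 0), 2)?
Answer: -380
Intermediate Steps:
Function('x')(k) = 2 (Function('x')(k) = Add(2, Mul(-1, 0)) = Add(2, 0) = 2)
M = 5 (M = Add(3, 2) = 5)
g = 0 (g = Mul(8, Mul(0, Add(2, 6))) = Mul(8, Mul(0, 8)) = Mul(8, 0) = 0)
Function('n')(A) = Add(Rational(17, 3), Mul(Rational(-1, 3), A)) (Function('n')(A) = Add(4, Mul(Rational(1, 3), Add(5, Mul(-1, A)))) = Add(4, Add(Rational(5, 3), Mul(Rational(-1, 3), A))) = Add(Rational(17, 3), Mul(Rational(-1, 3), A)))
Mul(Function('u')(-12, 0), Add(Function('n')(g), T)) = Mul(-12, Add(Add(Rational(17, 3), Mul(Rational(-1, 3), 0)), 26)) = Mul(-12, Add(Add(Rational(17, 3), 0), 26)) = Mul(-12, Add(Rational(17, 3), 26)) = Mul(-12, Rational(95, 3)) = -380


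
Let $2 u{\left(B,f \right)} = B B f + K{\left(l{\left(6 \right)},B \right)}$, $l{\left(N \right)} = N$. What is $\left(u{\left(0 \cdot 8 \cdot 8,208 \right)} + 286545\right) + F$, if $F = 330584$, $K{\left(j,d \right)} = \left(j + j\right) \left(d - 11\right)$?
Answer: $617063$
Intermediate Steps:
$K{\left(j,d \right)} = 2 j \left(-11 + d\right)$
$u{\left(B,f \right)} = -66 + 6 B + \frac{f B^{2}}{2}$ ($u{\left(B,f \right)} = \frac{B B f + 2 \cdot 6 \left(-11 + B\right)}{2} = \frac{B^{2} f + \left(-132 + 12 B\right)}{2} = \frac{f B^{2} + \left(-132 + 12 B\right)}{2} = \frac{-132 + 12 B + f B^{2}}{2} = -66 + 6 B + \frac{f B^{2}}{2}$)
$\left(u{\left(0 \cdot 8 \cdot 8,208 \right)} + 286545\right) + F = \left(\left(-66 + 6 \cdot 0 \cdot 8 \cdot 8 + \frac{1}{2} \cdot 208 \left(0 \cdot 8 \cdot 8\right)^{2}\right) + 286545\right) + 330584 = \left(\left(-66 + 6 \cdot 0 \cdot 8 + \frac{1}{2} \cdot 208 \left(0 \cdot 8\right)^{2}\right) + 286545\right) + 330584 = \left(\left(-66 + 6 \cdot 0 + \frac{1}{2} \cdot 208 \cdot 0^{2}\right) + 286545\right) + 330584 = \left(\left(-66 + 0 + \frac{1}{2} \cdot 208 \cdot 0\right) + 286545\right) + 330584 = \left(\left(-66 + 0 + 0\right) + 286545\right) + 330584 = \left(-66 + 286545\right) + 330584 = 286479 + 330584 = 617063$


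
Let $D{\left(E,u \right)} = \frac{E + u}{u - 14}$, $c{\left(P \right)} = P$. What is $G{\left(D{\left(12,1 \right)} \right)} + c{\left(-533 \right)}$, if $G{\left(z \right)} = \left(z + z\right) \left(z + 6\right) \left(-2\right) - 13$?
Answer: $-526$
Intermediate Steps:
$D{\left(E,u \right)} = \frac{E + u}{-14 + u}$
$G{\left(z \right)} = -13 - 4 z \left(6 + z\right)$ ($G{\left(z \right)} = 2 z \left(6 + z\right) \left(-2\right) - 13 = - 4 z \left(6 + z\right) - 13 = -13 - 4 z \left(6 + z\right)$)
$G{\left(D{\left(12,1 \right)} \right)} + c{\left(-533 \right)} = \left(-13 - 24 \frac{12 + 1}{-14 + 1} - 4 \left(\frac{12 + 1}{-14 + 1}\right)^{2}\right) - 533 = \left(-13 - 24 \frac{1}{-13} \cdot 13 - 4 \left(\frac{1}{-13} \cdot 13\right)^{2}\right) - 533 = \left(-13 - 24 \left(\left(- \frac{1}{13}\right) 13\right) - 4 \left(\left(- \frac{1}{13}\right) 13\right)^{2}\right) - 533 = \left(-13 - -24 - 4 \left(-1\right)^{2}\right) - 533 = \left(-13 + 24 - 4\right) - 533 = 7 - 533 = -526$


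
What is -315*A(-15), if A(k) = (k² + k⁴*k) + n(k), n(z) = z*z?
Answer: 239061375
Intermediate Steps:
n(z) = z²
A(k) = k⁵ + 2*k² (A(k) = (k² + k⁴*k) + k² = (k² + k⁵) + k² = k⁵ + 2*k²)
-315*A(-15) = -315*(-15)²*(2 + (-15)³) = -70875*(2 - 3375) = -70875*(-3373) = -315*(-758925) = 239061375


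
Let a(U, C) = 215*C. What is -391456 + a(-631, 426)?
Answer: -299866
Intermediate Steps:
-391456 + a(-631, 426) = -391456 + 215*426 = -391456 + 91590 = -299866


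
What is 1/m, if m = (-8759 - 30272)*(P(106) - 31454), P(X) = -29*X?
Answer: 1/1347662368 ≈ 7.4203e-10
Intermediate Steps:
m = 1347662368 (m = (-8759 - 30272)*(-29*106 - 31454) = -39031*(-3074 - 31454) = -39031*(-34528) = 1347662368)
1/m = 1/1347662368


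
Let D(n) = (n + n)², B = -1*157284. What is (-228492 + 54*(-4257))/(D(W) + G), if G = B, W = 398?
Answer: -229185/238166 ≈ -0.96229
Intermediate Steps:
B = -157284
G = -157284
D(n) = 4*n² (D(n) = (2*n)² = 4*n²)
(-228492 + 54*(-4257))/(D(W) + G) = (-228492 + 54*(-4257))/(4*398² - 157284) = (-228492 - 229878)/(4*158404 - 157284) = -458370/(633616 - 157284) = -458370/476332 = -458370*1/476332 = -229185/238166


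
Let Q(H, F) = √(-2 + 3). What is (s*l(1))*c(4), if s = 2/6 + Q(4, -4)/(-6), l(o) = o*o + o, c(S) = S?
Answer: 4/3 ≈ 1.3333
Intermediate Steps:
Q(H, F) = 1 (Q(H, F) = √1 = 1)
l(o) = o + o² (l(o) = o² + o = o + o²)
s = ⅙ (s = 2/6 + 1/(-6) = 2*(⅙) + 1*(-⅙) = ⅓ - ⅙ = ⅙ ≈ 0.16667)
(s*l(1))*c(4) = ((1*(1 + 1))/6)*4 = ((1*2)/6)*4 = ((⅙)*2)*4 = (⅓)*4 = 4/3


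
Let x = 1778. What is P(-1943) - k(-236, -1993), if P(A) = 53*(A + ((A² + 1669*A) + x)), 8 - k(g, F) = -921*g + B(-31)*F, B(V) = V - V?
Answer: 28424849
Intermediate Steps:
B(V) = 0
k(g, F) = 8 + 921*g (k(g, F) = 8 - (-921*g + 0*F) = 8 - (-921*g + 0) = 8 - (-921)*g = 8 + 921*g)
P(A) = 94234 + 53*A² + 88510*A (P(A) = 53*(A + ((A² + 1669*A) + 1778)) = 53*(A + (1778 + A² + 1669*A)) = 53*(1778 + A² + 1670*A) = 94234 + 53*A² + 88510*A)
P(-1943) - k(-236, -1993) = (94234 + 53*(-1943)² + 88510*(-1943)) - (8 + 921*(-236)) = (94234 + 53*3775249 - 171974930) - (8 - 217356) = (94234 + 200088197 - 171974930) - 1*(-217348) = 28207501 + 217348 = 28424849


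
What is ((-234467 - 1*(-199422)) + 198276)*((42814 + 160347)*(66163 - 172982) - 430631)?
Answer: -3542420470418190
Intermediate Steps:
((-234467 - 1*(-199422)) + 198276)*((42814 + 160347)*(66163 - 172982) - 430631) = ((-234467 + 199422) + 198276)*(203161*(-106819) - 430631) = (-35045 + 198276)*(-21701454859 - 430631) = 163231*(-21701885490) = -3542420470418190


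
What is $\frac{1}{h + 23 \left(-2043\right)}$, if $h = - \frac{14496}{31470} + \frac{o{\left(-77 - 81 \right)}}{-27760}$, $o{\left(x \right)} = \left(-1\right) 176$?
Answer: $- \frac{1820015}{85521511648} \approx -2.1281 \cdot 10^{-5}$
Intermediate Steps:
$o{\left(x \right)} = -176$
$h = - \frac{826813}{1820015}$ ($h = - \frac{14496}{31470} - \frac{176}{-27760} = \left(-14496\right) \frac{1}{31470} - - \frac{11}{1735} = - \frac{2416}{5245} + \frac{11}{1735} = - \frac{826813}{1820015} \approx -0.45429$)
$\frac{1}{h + 23 \left(-2043\right)} = \frac{1}{- \frac{826813}{1820015} + 23 \left(-2043\right)} = \frac{1}{- \frac{826813}{1820015} - 46989} = \frac{1}{- \frac{85521511648}{1820015}} = - \frac{1820015}{85521511648}$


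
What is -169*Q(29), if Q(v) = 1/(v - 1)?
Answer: -169/28 ≈ -6.0357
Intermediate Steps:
Q(v) = 1/(-1 + v)
-169*Q(29) = -169/(-1 + 29) = -169/28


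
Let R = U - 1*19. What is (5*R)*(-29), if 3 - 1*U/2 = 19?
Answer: 7395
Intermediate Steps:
U = -32 (U = 6 - 2*19 = 6 - 38 = -32)
R = -51 (R = -32 - 1*19 = -32 - 19 = -51)
(5*R)*(-29) = (5*(-51))*(-29) = -255*(-29) = 7395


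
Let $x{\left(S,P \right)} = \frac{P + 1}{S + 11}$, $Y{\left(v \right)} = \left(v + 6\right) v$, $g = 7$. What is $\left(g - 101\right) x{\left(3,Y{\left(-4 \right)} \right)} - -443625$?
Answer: $443672$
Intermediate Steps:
$Y{\left(v \right)} = v \left(6 + v\right)$ ($Y{\left(v \right)} = \left(6 + v\right) v = v \left(6 + v\right)$)
$x{\left(S,P \right)} = \frac{1 + P}{11 + S}$
$\left(g - 101\right) x{\left(3,Y{\left(-4 \right)} \right)} - -443625 = \left(7 - 101\right) \frac{1 - 4 \left(6 - 4\right)}{11 + 3} - -443625 = - 94 \frac{1 - 8}{14} + 443625 = - 94 \cdot \frac{1}{14} \left(-7\right) + 443625 = \left(-94\right) \left(- \frac{1}{2}\right) + 443625 = 47 + 443625 = 443672$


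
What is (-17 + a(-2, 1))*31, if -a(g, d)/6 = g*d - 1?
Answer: 31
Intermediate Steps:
a(g, d) = 6 - 6*d*g (a(g, d) = -6*(g*d - 1) = -6*(d*g - 1) = -6*(-1 + d*g) = 6 - 6*d*g)
(-17 + a(-2, 1))*31 = (-17 + (6 - 6*1*(-2)))*31 = (-17 + (6 + 12))*31 = (-17 + 18)*31 = 1*31 = 31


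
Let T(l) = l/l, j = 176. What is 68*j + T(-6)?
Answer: 11969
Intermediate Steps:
T(l) = 1
68*j + T(-6) = 68*176 + 1 = 11968 + 1 = 11969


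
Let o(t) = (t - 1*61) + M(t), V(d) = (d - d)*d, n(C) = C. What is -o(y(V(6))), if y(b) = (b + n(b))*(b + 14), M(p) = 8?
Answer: 53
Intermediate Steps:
V(d) = 0 (V(d) = 0*d = 0)
y(b) = 2*b*(14 + b) (y(b) = (b + b)*(b + 14) = (2*b)*(14 + b) = 2*b*(14 + b))
o(t) = -53 + t (o(t) = (t - 1*61) + 8 = (t - 61) + 8 = (-61 + t) + 8 = -53 + t)
-o(y(V(6))) = -(-53 + 2*0*(14 + 0)) = -(-53 + 2*0*14) = -(-53 + 0) = -1*(-53) = 53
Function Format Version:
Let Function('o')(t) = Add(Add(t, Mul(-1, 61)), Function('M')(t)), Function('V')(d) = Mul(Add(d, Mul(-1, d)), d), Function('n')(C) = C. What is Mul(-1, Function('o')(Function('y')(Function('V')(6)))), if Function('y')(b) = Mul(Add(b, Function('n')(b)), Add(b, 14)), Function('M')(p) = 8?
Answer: 53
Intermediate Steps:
Function('V')(d) = 0 (Function('V')(d) = Mul(0, d) = 0)
Function('y')(b) = Mul(2, b, Add(14, b)) (Function('y')(b) = Mul(Add(b, b), Add(b, 14)) = Mul(Mul(2, b), Add(14, b)) = Mul(2, b, Add(14, b)))
Function('o')(t) = Add(-53, t) (Function('o')(t) = Add(Add(t, Mul(-1, 61)), 8) = Add(Add(t, -61), 8) = Add(Add(-61, t), 8) = Add(-53, t))
Mul(-1, Function('o')(Function('y')(Function('V')(6)))) = Mul(-1, Add(-53, Mul(2, 0, Add(14, 0)))) = Mul(-1, Add(-53, Mul(2, 0, 14))) = Mul(-1, Add(-53, 0)) = Mul(-1, -53) = 53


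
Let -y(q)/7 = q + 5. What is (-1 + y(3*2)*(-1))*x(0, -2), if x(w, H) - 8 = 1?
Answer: 684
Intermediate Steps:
x(w, H) = 9 (x(w, H) = 8 + 1 = 9)
y(q) = -35 - 7*q (y(q) = -7*(q + 5) = -7*(5 + q) = -35 - 7*q)
(-1 + y(3*2)*(-1))*x(0, -2) = (-1 + (-35 - 21*2)*(-1))*9 = (-1 + (-35 - 7*6)*(-1))*9 = (-1 + (-35 - 42)*(-1))*9 = (-1 - 77*(-1))*9 = (-1 + 77)*9 = 76*9 = 684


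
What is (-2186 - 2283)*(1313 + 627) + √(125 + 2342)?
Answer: -8669860 + √2467 ≈ -8.6698e+6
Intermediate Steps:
(-2186 - 2283)*(1313 + 627) + √(125 + 2342) = -4469*1940 + √2467 = -8669860 + √2467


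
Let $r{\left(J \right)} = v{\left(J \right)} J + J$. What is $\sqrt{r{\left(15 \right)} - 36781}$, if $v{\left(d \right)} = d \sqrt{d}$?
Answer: $\sqrt{-36766 + 225 \sqrt{15}} \approx 189.46 i$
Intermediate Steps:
$v{\left(d \right)} = d^{\frac{3}{2}}$
$r{\left(J \right)} = J + J^{\frac{5}{2}}$ ($r{\left(J \right)} = J^{\frac{3}{2}} J + J = J^{\frac{5}{2}} + J = J + J^{\frac{5}{2}}$)
$\sqrt{r{\left(15 \right)} - 36781} = \sqrt{\left(15 + 15^{\frac{5}{2}}\right) - 36781} = \sqrt{\left(15 + 225 \sqrt{15}\right) - 36781} = \sqrt{-36766 + 225 \sqrt{15}}$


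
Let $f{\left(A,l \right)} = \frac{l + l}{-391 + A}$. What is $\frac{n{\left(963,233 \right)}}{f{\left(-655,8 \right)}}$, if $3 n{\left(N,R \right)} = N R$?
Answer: $- \frac{39116739}{8} \approx -4.8896 \cdot 10^{6}$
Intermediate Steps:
$f{\left(A,l \right)} = \frac{2 l}{-391 + A}$
$n{\left(N,R \right)} = \frac{N R}{3}$
$\frac{n{\left(963,233 \right)}}{f{\left(-655,8 \right)}} = \frac{\frac{1}{3} \cdot 963 \cdot 233}{2 \cdot 8 \frac{1}{-391 - 655}} = \frac{74793}{2 \cdot 8 \frac{1}{-1046}} = \frac{74793}{2 \cdot 8 \left(- \frac{1}{1046}\right)} = \frac{74793}{- \frac{8}{523}} = 74793 \left(- \frac{523}{8}\right) = - \frac{39116739}{8}$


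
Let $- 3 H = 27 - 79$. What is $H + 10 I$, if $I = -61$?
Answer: $- \frac{1778}{3} \approx -592.67$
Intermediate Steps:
$H = \frac{52}{3}$ ($H = - \frac{27 - 79}{3} = \left(- \frac{1}{3}\right) \left(-52\right) = \frac{52}{3} \approx 17.333$)
$H + 10 I = \frac{52}{3} + 10 \left(-61\right) = \frac{52}{3} - 610 = - \frac{1778}{3}$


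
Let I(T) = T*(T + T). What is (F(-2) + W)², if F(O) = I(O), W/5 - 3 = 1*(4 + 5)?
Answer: 4624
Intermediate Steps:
I(T) = 2*T² (I(T) = T*(2*T) = 2*T²)
W = 60 (W = 15 + 5*(1*(4 + 5)) = 15 + 5*(1*9) = 15 + 5*9 = 15 + 45 = 60)
F(O) = 2*O²
(F(-2) + W)² = (2*(-2)² + 60)² = (2*4 + 60)² = (8 + 60)² = 68² = 4624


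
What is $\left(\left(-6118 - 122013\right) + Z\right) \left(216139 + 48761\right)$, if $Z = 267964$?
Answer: $37041761700$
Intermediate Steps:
$\left(\left(-6118 - 122013\right) + Z\right) \left(216139 + 48761\right) = \left(\left(-6118 - 122013\right) + 267964\right) \left(216139 + 48761\right) = \left(\left(-6118 - 122013\right) + 267964\right) 264900 = \left(-128131 + 267964\right) 264900 = 139833 \cdot 264900 = 37041761700$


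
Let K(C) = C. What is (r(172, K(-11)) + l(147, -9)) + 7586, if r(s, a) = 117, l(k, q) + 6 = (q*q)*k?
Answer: 19604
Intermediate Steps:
l(k, q) = -6 + k*q² (l(k, q) = -6 + (q*q)*k = -6 + q²*k = -6 + k*q²)
(r(172, K(-11)) + l(147, -9)) + 7586 = (117 + (-6 + 147*(-9)²)) + 7586 = (117 + (-6 + 147*81)) + 7586 = (117 + (-6 + 11907)) + 7586 = (117 + 11901) + 7586 = 12018 + 7586 = 19604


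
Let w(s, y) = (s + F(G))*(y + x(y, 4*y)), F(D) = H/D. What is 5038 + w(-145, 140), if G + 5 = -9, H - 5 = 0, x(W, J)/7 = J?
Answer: -585112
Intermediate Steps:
x(W, J) = 7*J
H = 5 (H = 5 + 0 = 5)
G = -14 (G = -5 - 9 = -14)
F(D) = 5/D
w(s, y) = 29*y*(-5/14 + s) (w(s, y) = (s + 5/(-14))*(y + 7*(4*y)) = (s + 5*(-1/14))*(y + 28*y) = (s - 5/14)*(29*y) = (-5/14 + s)*(29*y) = 29*y*(-5/14 + s))
5038 + w(-145, 140) = 5038 + (29/14)*140*(-5 + 14*(-145)) = 5038 + (29/14)*140*(-5 - 2030) = 5038 + (29/14)*140*(-2035) = 5038 - 590150 = -585112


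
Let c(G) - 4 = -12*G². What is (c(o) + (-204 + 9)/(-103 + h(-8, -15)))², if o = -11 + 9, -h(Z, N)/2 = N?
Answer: 9102289/5329 ≈ 1708.1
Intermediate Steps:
h(Z, N) = -2*N
o = -2
c(G) = 4 - 12*G²
(c(o) + (-204 + 9)/(-103 + h(-8, -15)))² = ((4 - 12*(-2)²) + (-204 + 9)/(-103 - 2*(-15)))² = ((4 - 12*4) - 195/(-103 + 30))² = ((4 - 48) - 195/(-73))² = (-44 - 195*(-1/73))² = (-44 + 195/73)² = (-3017/73)² = 9102289/5329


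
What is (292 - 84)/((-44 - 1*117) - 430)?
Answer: -208/591 ≈ -0.35195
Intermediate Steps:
(292 - 84)/((-44 - 1*117) - 430) = 208/((-44 - 117) - 430) = 208/(-161 - 430) = 208/(-591) = 208*(-1/591) = -208/591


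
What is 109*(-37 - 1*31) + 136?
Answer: -7276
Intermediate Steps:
109*(-37 - 1*31) + 136 = 109*(-37 - 31) + 136 = 109*(-68) + 136 = -7412 + 136 = -7276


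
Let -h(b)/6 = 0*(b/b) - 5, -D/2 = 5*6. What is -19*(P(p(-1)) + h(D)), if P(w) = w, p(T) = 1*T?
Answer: -551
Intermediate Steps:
p(T) = T
D = -60 (D = -10*6 = -2*30 = -60)
h(b) = 30 (h(b) = -6*(0*(b/b) - 5) = -6*(0*1 - 5) = -6*(0 - 5) = -6*(-5) = 30)
-19*(P(p(-1)) + h(D)) = -19*(-1 + 30) = -19*29 = -551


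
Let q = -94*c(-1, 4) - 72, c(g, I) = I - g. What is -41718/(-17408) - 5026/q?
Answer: 1619173/138752 ≈ 11.670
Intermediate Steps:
q = -542 (q = -94*(4 - 1*(-1)) - 72 = -94*(4 + 1) - 72 = -94*5 - 72 = -470 - 72 = -542)
-41718/(-17408) - 5026/q = -41718/(-17408) - 5026/(-542) = -41718*(-1/17408) - 5026*(-1/542) = 1227/512 + 2513/271 = 1619173/138752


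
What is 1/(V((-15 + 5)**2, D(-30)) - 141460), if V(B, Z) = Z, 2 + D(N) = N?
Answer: -1/141492 ≈ -7.0675e-6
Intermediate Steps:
D(N) = -2 + N
1/(V((-15 + 5)**2, D(-30)) - 141460) = 1/((-2 - 30) - 141460) = 1/(-32 - 141460) = 1/(-141492) = -1/141492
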